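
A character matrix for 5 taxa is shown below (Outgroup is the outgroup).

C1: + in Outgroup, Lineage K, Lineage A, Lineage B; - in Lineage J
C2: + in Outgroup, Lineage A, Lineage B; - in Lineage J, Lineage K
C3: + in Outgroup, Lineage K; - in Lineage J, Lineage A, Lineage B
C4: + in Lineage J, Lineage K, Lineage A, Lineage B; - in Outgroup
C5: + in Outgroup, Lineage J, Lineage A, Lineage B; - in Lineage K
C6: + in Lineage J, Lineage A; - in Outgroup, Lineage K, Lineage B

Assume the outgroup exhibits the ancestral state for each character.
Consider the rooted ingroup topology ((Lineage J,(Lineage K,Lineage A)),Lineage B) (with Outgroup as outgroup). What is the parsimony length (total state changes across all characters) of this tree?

9

Map each character onto ((Lineage J,(Lineage K,Lineage A)),Lineage B) (rooted by Outgroup) and count the minimum state changes it requires (Fitch parsimony):
C1: 1; C2: 2; C3: 2; C4: 1; C5: 1; C6: 2.
Total tree length = 9.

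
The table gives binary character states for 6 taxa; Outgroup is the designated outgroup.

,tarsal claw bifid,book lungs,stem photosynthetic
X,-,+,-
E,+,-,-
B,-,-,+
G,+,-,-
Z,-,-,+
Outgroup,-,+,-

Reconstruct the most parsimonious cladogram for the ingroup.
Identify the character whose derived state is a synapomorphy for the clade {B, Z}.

stem photosynthetic

Character polarity is set by the outgroup: the derived state is whichever differs from the outgroup's state, so for book lungs the derived state is '-', and for the remaining characters it is '+'.
Only E and G show the derived state '+' for tarsal claw bifid, supporting them as a clade.
book lungs (derived state '-') is shared by B, E, G, and Z — a synapomorphy uniting that clade.
stem photosynthetic (derived state '+') is shared by B and Z — a synapomorphy uniting that clade.
Most parsimonious ingroup topology: (((Z,B),(G,E)),X).
The clade {B, Z} is supported by stem photosynthetic: its derived state '+' occurs in exactly those taxa and in no other taxon (including the outgroup).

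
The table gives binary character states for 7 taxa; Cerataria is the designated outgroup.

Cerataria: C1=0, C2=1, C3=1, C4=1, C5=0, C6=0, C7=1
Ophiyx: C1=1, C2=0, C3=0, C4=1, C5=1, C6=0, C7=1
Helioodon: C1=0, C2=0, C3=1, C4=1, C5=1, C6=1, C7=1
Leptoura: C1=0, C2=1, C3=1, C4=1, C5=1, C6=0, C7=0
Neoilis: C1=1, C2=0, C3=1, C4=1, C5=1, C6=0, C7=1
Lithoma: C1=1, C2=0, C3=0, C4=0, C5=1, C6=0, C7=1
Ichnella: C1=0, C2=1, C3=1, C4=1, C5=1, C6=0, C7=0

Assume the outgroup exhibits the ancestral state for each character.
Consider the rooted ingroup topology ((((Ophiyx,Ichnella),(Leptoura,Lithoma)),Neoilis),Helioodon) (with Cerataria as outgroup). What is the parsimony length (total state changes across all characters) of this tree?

Map each character onto ((((Ophiyx,Ichnella),(Leptoura,Lithoma)),Neoilis),Helioodon) (rooted by Cerataria) and count the minimum state changes it requires (Fitch parsimony):
C1: 3; C2: 3; C3: 2; C4: 1; C5: 1; C6: 1; C7: 2.
Total tree length = 13.

13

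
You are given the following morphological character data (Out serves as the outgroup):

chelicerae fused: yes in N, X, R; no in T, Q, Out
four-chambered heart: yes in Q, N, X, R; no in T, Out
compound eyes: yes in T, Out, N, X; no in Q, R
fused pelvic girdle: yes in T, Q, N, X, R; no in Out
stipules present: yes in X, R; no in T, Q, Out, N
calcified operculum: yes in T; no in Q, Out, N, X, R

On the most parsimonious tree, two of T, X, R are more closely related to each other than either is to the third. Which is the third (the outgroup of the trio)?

T

Character polarity is set by the outgroup: the derived state is whichever differs from the outgroup's state, so for compound eyes the derived state is 'no', and for the remaining characters it is 'yes'.
Only N, R, and X show the derived state 'yes' for chelicerae fused, supporting them as a clade.
four-chambered heart (derived state 'yes') is shared by N, Q, R, and X — a synapomorphy uniting that clade.
compound eyes groups Q and R, which is incompatible with the clades supported by the remaining characters; treating it as convergent (homoplasy) costs fewer steps than any alternative tree.
All ingroup taxa share the derived state 'yes' for fused pelvic girdle; it defines the ingroup but does not resolve relationships within it.
stipules present (derived state 'yes') is shared by R and X — a synapomorphy uniting that clade.
calcified operculum (derived state 'yes') is unique to T (autapomorphy; uninformative for grouping).
Most parsimonious ingroup topology: ((((X,R),N),Q),T).
X and R share a more recent common ancestor with each other than either does with T, so T is the least closely related of the three.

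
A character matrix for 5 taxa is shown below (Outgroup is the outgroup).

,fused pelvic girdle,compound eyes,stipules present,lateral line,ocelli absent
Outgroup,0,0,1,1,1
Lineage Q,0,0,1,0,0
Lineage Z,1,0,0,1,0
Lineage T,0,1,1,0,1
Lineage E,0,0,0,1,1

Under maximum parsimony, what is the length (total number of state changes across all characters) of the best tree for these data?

Character polarity is set by the outgroup: the derived state is whichever differs from the outgroup's state, so for stipules present, lateral line, ocelli absent the derived state is '0', and for the remaining characters it is '1'.
fused pelvic girdle (derived state '1') is unique to Lineage Z (autapomorphy; uninformative for grouping).
compound eyes (derived state '1') is unique to Lineage T (autapomorphy; uninformative for grouping).
stipules present: derived state '0' in Lineage E and Lineage Z only — synapomorphy for {Lineage E, Lineage Z}.
lateral line (derived state '0') is shared by Lineage Q and Lineage T — a synapomorphy uniting that clade.
ocelli absent groups Lineage Q and Lineage Z, which is incompatible with the clades supported by the remaining characters; treating it as convergent (homoplasy) costs fewer steps than any alternative tree.
Most parsimonious ingroup topology: ((Lineage Q,Lineage T),(Lineage Z,Lineage E)).
Changes per character on this tree: fused pelvic girdle: 1; compound eyes: 1; stipules present: 1; lateral line: 1; ocelli absent: 2.
Total = 6.

6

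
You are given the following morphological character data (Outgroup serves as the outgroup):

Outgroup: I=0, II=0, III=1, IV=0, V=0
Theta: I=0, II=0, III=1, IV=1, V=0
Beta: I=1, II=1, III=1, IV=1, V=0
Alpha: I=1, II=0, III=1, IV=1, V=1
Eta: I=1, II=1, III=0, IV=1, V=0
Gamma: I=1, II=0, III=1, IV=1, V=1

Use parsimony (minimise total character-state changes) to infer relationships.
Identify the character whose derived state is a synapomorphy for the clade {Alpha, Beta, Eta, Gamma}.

I

Character polarity is set by the outgroup: the derived state is whichever differs from the outgroup's state, so for III the derived state is '0', and for the remaining characters it is '1'.
I (derived state '1') is shared by Alpha, Beta, Eta, and Gamma — a synapomorphy uniting that clade.
II (derived state '1') is shared by Beta and Eta — a synapomorphy uniting that clade.
III (derived state '0') is unique to Eta (autapomorphy; uninformative for grouping).
IV (derived state '1') is shared by all ingroup taxa — unites the whole ingroup.
V: derived state '1' in Alpha and Gamma only — synapomorphy for {Alpha, Gamma}.
Most parsimonious ingroup topology: (Theta,((Beta,Eta),(Alpha,Gamma))).
The clade {Alpha, Beta, Eta, Gamma} is supported by I: its derived state '1' occurs in exactly those taxa and in no other taxon (including the outgroup).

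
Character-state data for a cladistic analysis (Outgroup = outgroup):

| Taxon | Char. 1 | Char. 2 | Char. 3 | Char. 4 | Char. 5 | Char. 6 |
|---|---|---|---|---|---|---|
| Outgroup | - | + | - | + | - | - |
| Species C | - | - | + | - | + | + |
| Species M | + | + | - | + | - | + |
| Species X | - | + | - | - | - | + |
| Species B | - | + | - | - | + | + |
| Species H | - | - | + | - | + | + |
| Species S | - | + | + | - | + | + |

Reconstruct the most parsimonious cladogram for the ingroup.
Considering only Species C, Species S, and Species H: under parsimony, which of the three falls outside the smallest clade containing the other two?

Character polarity is set by the outgroup: the derived state is whichever differs from the outgroup's state, so for Char. 2, Char. 4 the derived state is '-', and for the remaining characters it is '+'.
Char. 1 (derived state '+') is unique to Species M (autapomorphy; uninformative for grouping).
Char. 2: derived state '-' in Species C and Species H only — synapomorphy for {Species C, Species H}.
Char. 3 (derived state '+') is shared by Species C, Species H, and Species S — a synapomorphy uniting that clade.
Char. 4: derived state '-' in Species B, Species C, Species H, Species S, and Species X only — synapomorphy for {Species B, Species C, Species H, Species S, Species X}.
Char. 5: derived state '+' in Species B, Species C, Species H, and Species S only — synapomorphy for {Species B, Species C, Species H, Species S}.
Char. 6 (derived state '+') is shared by all ingroup taxa — unites the whole ingroup.
Most parsimonious ingroup topology: (((((Species C,Species H),Species S),Species B),Species X),Species M).
Species H and Species C share a more recent common ancestor with each other than either does with Species S, so Species S is the least closely related of the three.

Species S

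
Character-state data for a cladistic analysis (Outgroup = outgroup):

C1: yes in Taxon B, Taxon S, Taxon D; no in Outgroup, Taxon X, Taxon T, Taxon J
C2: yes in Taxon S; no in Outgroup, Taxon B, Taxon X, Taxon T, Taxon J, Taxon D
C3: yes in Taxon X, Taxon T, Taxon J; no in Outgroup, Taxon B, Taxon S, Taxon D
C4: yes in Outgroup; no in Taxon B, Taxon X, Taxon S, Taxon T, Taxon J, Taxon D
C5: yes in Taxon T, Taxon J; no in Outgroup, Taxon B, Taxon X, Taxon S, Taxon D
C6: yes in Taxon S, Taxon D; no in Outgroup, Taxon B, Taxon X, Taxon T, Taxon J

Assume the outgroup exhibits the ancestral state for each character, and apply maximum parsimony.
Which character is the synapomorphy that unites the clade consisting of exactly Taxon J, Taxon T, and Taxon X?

Character polarity is set by the outgroup: the derived state is whichever differs from the outgroup's state, so for C4 the derived state is 'no', and for the remaining characters it is 'yes'.
C1 (derived state 'yes') is shared by Taxon B, Taxon D, and Taxon S — a synapomorphy uniting that clade.
C2 (derived state 'yes') is unique to Taxon S (autapomorphy; uninformative for grouping).
C3: derived state 'yes' in Taxon J, Taxon T, and Taxon X only — synapomorphy for {Taxon J, Taxon T, Taxon X}.
C4 (derived state 'no') is shared by all ingroup taxa — unites the whole ingroup.
Only Taxon J and Taxon T show the derived state 'yes' for C5, supporting them as a clade.
Only Taxon D and Taxon S show the derived state 'yes' for C6, supporting them as a clade.
Most parsimonious ingroup topology: ((Taxon B,(Taxon S,Taxon D)),(Taxon X,(Taxon T,Taxon J))).
The clade {Taxon J, Taxon T, Taxon X} is supported by C3: its derived state 'yes' occurs in exactly those taxa and in no other taxon (including the outgroup).

C3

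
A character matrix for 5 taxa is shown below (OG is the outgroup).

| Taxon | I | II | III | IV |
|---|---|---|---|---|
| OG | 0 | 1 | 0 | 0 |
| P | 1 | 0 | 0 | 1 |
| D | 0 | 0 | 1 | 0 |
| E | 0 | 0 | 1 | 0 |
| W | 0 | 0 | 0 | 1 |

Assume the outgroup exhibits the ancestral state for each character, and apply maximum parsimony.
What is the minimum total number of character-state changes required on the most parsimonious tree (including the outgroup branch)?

4

Character polarity is set by the outgroup: the derived state is whichever differs from the outgroup's state, so for II the derived state is '0', and for the remaining characters it is '1'.
I: derived state '1' in P only — an autapomorphy, so it tells us nothing about relationships among taxa.
II (derived state '0') is shared by all ingroup taxa — unites the whole ingroup.
Only D and E show the derived state '1' for III, supporting them as a clade.
IV (derived state '1') is shared by P and W — a synapomorphy uniting that clade.
Most parsimonious ingroup topology: ((P,W),(D,E)).
Changes per character on this tree: I: 1; II: 1; III: 1; IV: 1.
Total = 4.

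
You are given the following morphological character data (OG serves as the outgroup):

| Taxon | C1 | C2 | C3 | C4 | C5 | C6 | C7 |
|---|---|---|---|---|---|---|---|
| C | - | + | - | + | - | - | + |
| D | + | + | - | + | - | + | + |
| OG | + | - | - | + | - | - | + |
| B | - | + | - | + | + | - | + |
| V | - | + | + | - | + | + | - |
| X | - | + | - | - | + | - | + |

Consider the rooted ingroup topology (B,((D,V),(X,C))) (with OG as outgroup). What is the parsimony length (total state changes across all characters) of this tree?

Map each character onto (B,((D,V),(X,C))) (rooted by OG) and count the minimum state changes it requires (Fitch parsimony):
C1: 2; C2: 1; C3: 1; C4: 2; C5: 3; C6: 1; C7: 1.
Total tree length = 11.

11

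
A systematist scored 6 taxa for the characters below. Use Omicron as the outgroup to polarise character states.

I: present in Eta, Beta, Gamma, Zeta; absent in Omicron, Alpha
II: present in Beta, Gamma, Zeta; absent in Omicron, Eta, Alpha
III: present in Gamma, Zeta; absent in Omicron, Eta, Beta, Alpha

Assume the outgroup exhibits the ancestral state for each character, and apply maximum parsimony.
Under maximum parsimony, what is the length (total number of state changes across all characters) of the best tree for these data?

3

The outgroup has state 'absent' for every character, so 'present' is the derived state throughout.
I (derived state 'present') is shared by Beta, Eta, Gamma, and Zeta — a synapomorphy uniting that clade.
II: derived state 'present' in Beta, Gamma, and Zeta only — synapomorphy for {Beta, Gamma, Zeta}.
III (derived state 'present') is shared by Gamma and Zeta — a synapomorphy uniting that clade.
Most parsimonious ingroup topology: ((Eta,(Beta,(Gamma,Zeta))),Alpha).
Changes per character on this tree: I: 1; II: 1; III: 1.
Total = 3.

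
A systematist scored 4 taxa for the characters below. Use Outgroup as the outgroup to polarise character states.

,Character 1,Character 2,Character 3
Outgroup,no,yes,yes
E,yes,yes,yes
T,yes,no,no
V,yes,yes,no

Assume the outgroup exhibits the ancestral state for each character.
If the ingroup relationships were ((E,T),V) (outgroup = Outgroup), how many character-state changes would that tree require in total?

4

Map each character onto ((E,T),V) (rooted by Outgroup) and count the minimum state changes it requires (Fitch parsimony):
Character 1: 1; Character 2: 1; Character 3: 2.
Total tree length = 4.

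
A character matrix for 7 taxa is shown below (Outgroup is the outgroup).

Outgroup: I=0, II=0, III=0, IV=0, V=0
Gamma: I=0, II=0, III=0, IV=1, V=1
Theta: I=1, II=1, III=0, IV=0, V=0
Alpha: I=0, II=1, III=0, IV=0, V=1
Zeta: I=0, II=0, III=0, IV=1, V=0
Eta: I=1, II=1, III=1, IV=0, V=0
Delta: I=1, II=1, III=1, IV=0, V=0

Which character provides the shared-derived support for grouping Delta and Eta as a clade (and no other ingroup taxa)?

III

The outgroup has state '0' for every character, so '1' is the derived state throughout.
I: derived state '1' in Delta, Eta, and Theta only — synapomorphy for {Delta, Eta, Theta}.
Only Alpha, Delta, Eta, and Theta show the derived state '1' for II, supporting them as a clade.
III (derived state '1') is shared by Delta and Eta — a synapomorphy uniting that clade.
IV: derived state '1' in Gamma and Zeta only — synapomorphy for {Gamma, Zeta}.
V (state '1') occurs in Alpha and Gamma but conflicts with the nesting implied by the other characters — most parsimoniously interpreted as homoplasy.
Most parsimonious ingroup topology: ((Gamma,Zeta),((Theta,(Eta,Delta)),Alpha)).
The clade {Delta, Eta} is supported by III: its derived state '1' occurs in exactly those taxa and in no other taxon (including the outgroup).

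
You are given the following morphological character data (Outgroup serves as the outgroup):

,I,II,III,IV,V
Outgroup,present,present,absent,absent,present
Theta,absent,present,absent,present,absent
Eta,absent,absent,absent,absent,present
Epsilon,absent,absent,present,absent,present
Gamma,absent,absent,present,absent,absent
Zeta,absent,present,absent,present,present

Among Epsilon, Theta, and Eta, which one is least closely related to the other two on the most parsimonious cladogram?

Theta

Character polarity is set by the outgroup: the derived state is whichever differs from the outgroup's state, so for I, II, V the derived state is 'absent', and for the remaining characters it is 'present'.
All ingroup taxa share the derived state 'absent' for I; it defines the ingroup but does not resolve relationships within it.
II (derived state 'absent') is shared by Epsilon, Eta, and Gamma — a synapomorphy uniting that clade.
Only Epsilon and Gamma show the derived state 'present' for III, supporting them as a clade.
Only Theta and Zeta show the derived state 'present' for IV, supporting them as a clade.
V (state 'absent') occurs in Gamma and Theta but conflicts with the nesting implied by the other characters — most parsimoniously interpreted as homoplasy.
Most parsimonious ingroup topology: ((Theta,Zeta),(Eta,(Epsilon,Gamma))).
Epsilon and Eta share a more recent common ancestor with each other than either does with Theta, so Theta is the least closely related of the three.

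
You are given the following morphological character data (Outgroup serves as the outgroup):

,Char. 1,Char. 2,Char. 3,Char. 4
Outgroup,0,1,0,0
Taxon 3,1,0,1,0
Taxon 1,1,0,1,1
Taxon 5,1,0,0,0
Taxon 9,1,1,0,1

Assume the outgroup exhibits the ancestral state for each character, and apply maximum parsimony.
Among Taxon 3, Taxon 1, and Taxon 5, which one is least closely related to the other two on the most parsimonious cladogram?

Character polarity is set by the outgroup: the derived state is whichever differs from the outgroup's state, so for Char. 2 the derived state is '0', and for the remaining characters it is '1'.
Char. 1 (derived state '1') is shared by all ingroup taxa — unites the whole ingroup.
Only Taxon 1, Taxon 3, and Taxon 5 show the derived state '0' for Char. 2, supporting them as a clade.
Only Taxon 1 and Taxon 3 show the derived state '1' for Char. 3, supporting them as a clade.
Char. 4 groups Taxon 1 and Taxon 9, which is incompatible with the clades supported by the remaining characters; treating it as convergent (homoplasy) costs fewer steps than any alternative tree.
Most parsimonious ingroup topology: (((Taxon 3,Taxon 1),Taxon 5),Taxon 9).
Taxon 1 and Taxon 3 share a more recent common ancestor with each other than either does with Taxon 5, so Taxon 5 is the least closely related of the three.

Taxon 5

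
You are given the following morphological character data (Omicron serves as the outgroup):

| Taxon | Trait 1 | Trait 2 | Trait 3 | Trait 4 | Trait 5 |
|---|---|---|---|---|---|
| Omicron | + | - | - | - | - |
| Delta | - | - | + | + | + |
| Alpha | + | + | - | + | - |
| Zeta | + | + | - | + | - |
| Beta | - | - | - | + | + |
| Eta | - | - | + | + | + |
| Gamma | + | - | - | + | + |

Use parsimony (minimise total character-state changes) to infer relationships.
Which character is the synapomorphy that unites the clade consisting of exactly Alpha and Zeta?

Character polarity is set by the outgroup: the derived state is whichever differs from the outgroup's state, so for Trait 1 the derived state is '-', and for the remaining characters it is '+'.
Only Beta, Delta, and Eta show the derived state '-' for Trait 1, supporting them as a clade.
Trait 2: derived state '+' in Alpha and Zeta only — synapomorphy for {Alpha, Zeta}.
Trait 3 (derived state '+') is shared by Delta and Eta — a synapomorphy uniting that clade.
All ingroup taxa share the derived state '+' for Trait 4; it defines the ingroup but does not resolve relationships within it.
Trait 5: derived state '+' in Beta, Delta, Eta, and Gamma only — synapomorphy for {Beta, Delta, Eta, Gamma}.
Most parsimonious ingroup topology: ((((Delta,Eta),Beta),Gamma),(Alpha,Zeta)).
The clade {Alpha, Zeta} is supported by Trait 2: its derived state '+' occurs in exactly those taxa and in no other taxon (including the outgroup).

Trait 2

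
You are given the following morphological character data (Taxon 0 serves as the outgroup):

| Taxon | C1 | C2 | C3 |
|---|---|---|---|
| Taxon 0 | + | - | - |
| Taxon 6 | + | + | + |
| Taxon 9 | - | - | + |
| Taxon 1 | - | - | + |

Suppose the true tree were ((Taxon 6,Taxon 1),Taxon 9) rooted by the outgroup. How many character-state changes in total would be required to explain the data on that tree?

Map each character onto ((Taxon 6,Taxon 1),Taxon 9) (rooted by Taxon 0) and count the minimum state changes it requires (Fitch parsimony):
C1: 2; C2: 1; C3: 1.
Total tree length = 4.

4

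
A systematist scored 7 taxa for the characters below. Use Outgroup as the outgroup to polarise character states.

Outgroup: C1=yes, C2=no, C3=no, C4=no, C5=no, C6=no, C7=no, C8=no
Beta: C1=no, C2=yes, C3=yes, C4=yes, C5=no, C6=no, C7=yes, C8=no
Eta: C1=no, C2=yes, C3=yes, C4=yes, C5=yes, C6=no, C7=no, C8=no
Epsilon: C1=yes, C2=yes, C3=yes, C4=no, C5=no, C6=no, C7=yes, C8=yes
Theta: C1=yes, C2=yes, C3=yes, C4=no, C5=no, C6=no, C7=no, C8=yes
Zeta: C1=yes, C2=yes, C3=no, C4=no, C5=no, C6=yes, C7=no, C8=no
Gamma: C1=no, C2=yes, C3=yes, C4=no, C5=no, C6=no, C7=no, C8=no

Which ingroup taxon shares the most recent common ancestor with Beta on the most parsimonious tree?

Eta

Character polarity is set by the outgroup: the derived state is whichever differs from the outgroup's state, so for C1 the derived state is 'no', and for the remaining characters it is 'yes'.
Only Beta, Eta, and Gamma show the derived state 'no' for C1, supporting them as a clade.
C2 (derived state 'yes') is shared by all ingroup taxa — unites the whole ingroup.
Only Beta, Epsilon, Eta, Gamma, and Theta show the derived state 'yes' for C3, supporting them as a clade.
Only Beta and Eta show the derived state 'yes' for C4, supporting them as a clade.
C5 (derived state 'yes') is unique to Eta (autapomorphy; uninformative for grouping).
C6 (derived state 'yes') is unique to Zeta (autapomorphy; uninformative for grouping).
C7 (state 'yes') occurs in Beta and Epsilon but conflicts with the nesting implied by the other characters — most parsimoniously interpreted as homoplasy.
Only Epsilon and Theta show the derived state 'yes' for C8, supporting them as a clade.
Most parsimonious ingroup topology: ((((Beta,Eta),Gamma),(Epsilon,Theta)),Zeta).
Beta and Eta form a cherry on this tree, so they are sister taxa.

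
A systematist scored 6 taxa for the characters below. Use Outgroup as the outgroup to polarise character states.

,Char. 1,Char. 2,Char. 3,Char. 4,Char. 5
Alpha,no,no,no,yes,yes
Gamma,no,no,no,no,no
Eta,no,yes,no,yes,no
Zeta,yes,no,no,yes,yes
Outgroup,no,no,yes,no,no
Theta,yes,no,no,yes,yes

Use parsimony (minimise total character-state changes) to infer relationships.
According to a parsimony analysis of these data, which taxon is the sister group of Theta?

Zeta

Character polarity is set by the outgroup: the derived state is whichever differs from the outgroup's state, so for Char. 3 the derived state is 'no', and for the remaining characters it is 'yes'.
Only Theta and Zeta show the derived state 'yes' for Char. 1, supporting them as a clade.
Char. 2: derived state 'yes' in Eta only — an autapomorphy, so it tells us nothing about relationships among taxa.
Char. 3 (derived state 'no') is shared by all ingroup taxa — unites the whole ingroup.
Only Alpha, Eta, Theta, and Zeta show the derived state 'yes' for Char. 4, supporting them as a clade.
Only Alpha, Theta, and Zeta show the derived state 'yes' for Char. 5, supporting them as a clade.
Most parsimonious ingroup topology: ((((Zeta,Theta),Alpha),Eta),Gamma).
Theta and Zeta form a cherry on this tree, so they are sister taxa.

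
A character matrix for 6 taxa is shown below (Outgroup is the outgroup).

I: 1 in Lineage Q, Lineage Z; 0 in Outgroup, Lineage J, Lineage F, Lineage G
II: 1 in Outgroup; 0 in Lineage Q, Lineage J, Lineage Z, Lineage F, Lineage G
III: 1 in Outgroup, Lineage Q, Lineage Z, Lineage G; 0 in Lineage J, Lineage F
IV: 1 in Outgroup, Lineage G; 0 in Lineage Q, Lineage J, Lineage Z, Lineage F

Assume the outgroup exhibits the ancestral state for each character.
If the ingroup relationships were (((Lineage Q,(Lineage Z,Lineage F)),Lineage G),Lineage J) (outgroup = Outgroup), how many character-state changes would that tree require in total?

7

Map each character onto (((Lineage Q,(Lineage Z,Lineage F)),Lineage G),Lineage J) (rooted by Outgroup) and count the minimum state changes it requires (Fitch parsimony):
I: 2; II: 1; III: 2; IV: 2.
Total tree length = 7.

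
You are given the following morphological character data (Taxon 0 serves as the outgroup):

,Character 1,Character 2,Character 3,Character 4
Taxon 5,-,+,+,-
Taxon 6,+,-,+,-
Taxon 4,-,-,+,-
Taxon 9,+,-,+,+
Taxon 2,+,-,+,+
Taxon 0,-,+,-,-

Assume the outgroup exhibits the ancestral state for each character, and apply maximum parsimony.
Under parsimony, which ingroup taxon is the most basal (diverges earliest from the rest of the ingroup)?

Character polarity is set by the outgroup: the derived state is whichever differs from the outgroup's state, so for Character 2 the derived state is '-', and for the remaining characters it is '+'.
Only Taxon 2, Taxon 6, and Taxon 9 show the derived state '+' for Character 1, supporting them as a clade.
Character 2: derived state '-' in Taxon 2, Taxon 4, Taxon 6, and Taxon 9 only — synapomorphy for {Taxon 2, Taxon 4, Taxon 6, Taxon 9}.
Character 3 (derived state '+') is shared by all ingroup taxa — unites the whole ingroup.
Character 4 (derived state '+') is shared by Taxon 2 and Taxon 9 — a synapomorphy uniting that clade.
Most parsimonious ingroup topology: (((Taxon 6,(Taxon 2,Taxon 9)),Taxon 4),Taxon 5).
Taxon 5 is sister to the clade containing all other ingroup taxa, so it is the earliest-diverging (most basal) ingroup lineage.

Taxon 5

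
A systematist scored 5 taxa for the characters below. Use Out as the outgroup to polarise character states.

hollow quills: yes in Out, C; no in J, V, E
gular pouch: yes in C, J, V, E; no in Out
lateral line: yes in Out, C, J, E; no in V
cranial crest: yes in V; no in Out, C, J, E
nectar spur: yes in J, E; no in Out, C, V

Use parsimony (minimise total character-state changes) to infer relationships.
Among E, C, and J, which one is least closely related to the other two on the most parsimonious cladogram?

C

Character polarity is set by the outgroup: the derived state is whichever differs from the outgroup's state, so for hollow quills, lateral line the derived state is 'no', and for the remaining characters it is 'yes'.
hollow quills (derived state 'no') is shared by E, J, and V — a synapomorphy uniting that clade.
gular pouch (derived state 'yes') is shared by all ingroup taxa — unites the whole ingroup.
lateral line (derived state 'no') is unique to V (autapomorphy; uninformative for grouping).
cranial crest (derived state 'yes') is unique to V (autapomorphy; uninformative for grouping).
Only E and J show the derived state 'yes' for nectar spur, supporting them as a clade.
Most parsimonious ingroup topology: (C,((J,E),V)).
J and E share a more recent common ancestor with each other than either does with C, so C is the least closely related of the three.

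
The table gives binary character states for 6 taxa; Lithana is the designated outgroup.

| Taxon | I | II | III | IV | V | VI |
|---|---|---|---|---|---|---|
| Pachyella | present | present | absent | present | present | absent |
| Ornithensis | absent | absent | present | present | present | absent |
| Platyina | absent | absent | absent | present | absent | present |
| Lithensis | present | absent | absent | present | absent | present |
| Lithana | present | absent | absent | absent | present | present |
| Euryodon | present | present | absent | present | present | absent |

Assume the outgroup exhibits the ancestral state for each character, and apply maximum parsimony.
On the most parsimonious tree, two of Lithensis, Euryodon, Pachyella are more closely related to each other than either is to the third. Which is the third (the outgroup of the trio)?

Character polarity is set by the outgroup: the derived state is whichever differs from the outgroup's state, so for I, V, VI the derived state is 'absent', and for the remaining characters it is 'present'.
I (state 'absent') occurs in Ornithensis and Platyina but conflicts with the nesting implied by the other characters — most parsimoniously interpreted as homoplasy.
II (derived state 'present') is shared by Euryodon and Pachyella — a synapomorphy uniting that clade.
III: derived state 'present' in Ornithensis only — an autapomorphy, so it tells us nothing about relationships among taxa.
All ingroup taxa share the derived state 'present' for IV; it defines the ingroup but does not resolve relationships within it.
Only Lithensis and Platyina show the derived state 'absent' for V, supporting them as a clade.
VI: derived state 'absent' in Euryodon, Ornithensis, and Pachyella only — synapomorphy for {Euryodon, Ornithensis, Pachyella}.
Most parsimonious ingroup topology: ((Platyina,Lithensis),((Euryodon,Pachyella),Ornithensis)).
Pachyella and Euryodon share a more recent common ancestor with each other than either does with Lithensis, so Lithensis is the least closely related of the three.

Lithensis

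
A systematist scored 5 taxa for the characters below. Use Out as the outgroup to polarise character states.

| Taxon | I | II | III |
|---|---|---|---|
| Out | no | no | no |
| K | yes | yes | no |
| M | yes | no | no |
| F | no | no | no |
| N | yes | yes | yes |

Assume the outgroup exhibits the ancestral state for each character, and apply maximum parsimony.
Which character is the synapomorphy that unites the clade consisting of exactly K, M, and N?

I

The outgroup has state 'no' for every character, so 'yes' is the derived state throughout.
I: derived state 'yes' in K, M, and N only — synapomorphy for {K, M, N}.
Only K and N show the derived state 'yes' for II, supporting them as a clade.
III: derived state 'yes' in N only — an autapomorphy, so it tells us nothing about relationships among taxa.
Most parsimonious ingroup topology: (((K,N),M),F).
The clade {K, M, N} is supported by I: its derived state 'yes' occurs in exactly those taxa and in no other taxon (including the outgroup).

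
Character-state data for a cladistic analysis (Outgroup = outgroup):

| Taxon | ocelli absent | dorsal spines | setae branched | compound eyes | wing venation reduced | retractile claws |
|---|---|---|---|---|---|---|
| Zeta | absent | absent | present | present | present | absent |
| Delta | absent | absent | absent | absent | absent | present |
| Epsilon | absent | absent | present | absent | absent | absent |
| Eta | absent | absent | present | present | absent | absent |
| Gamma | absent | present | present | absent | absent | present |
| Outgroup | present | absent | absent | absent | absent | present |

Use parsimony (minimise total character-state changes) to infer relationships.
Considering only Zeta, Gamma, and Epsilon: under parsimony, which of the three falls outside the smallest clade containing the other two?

Gamma

Character polarity is set by the outgroup: the derived state is whichever differs from the outgroup's state, so for ocelli absent, retractile claws the derived state is 'absent', and for the remaining characters it is 'present'.
ocelli absent (derived state 'absent') is shared by all ingroup taxa — unites the whole ingroup.
dorsal spines (derived state 'present') is unique to Gamma (autapomorphy; uninformative for grouping).
Only Epsilon, Eta, Gamma, and Zeta show the derived state 'present' for setae branched, supporting them as a clade.
compound eyes: derived state 'present' in Eta and Zeta only — synapomorphy for {Eta, Zeta}.
wing venation reduced (derived state 'present') is unique to Zeta (autapomorphy; uninformative for grouping).
retractile claws: derived state 'absent' in Epsilon, Eta, and Zeta only — synapomorphy for {Epsilon, Eta, Zeta}.
Most parsimonious ingroup topology: ((((Zeta,Eta),Epsilon),Gamma),Delta).
Epsilon and Zeta share a more recent common ancestor with each other than either does with Gamma, so Gamma is the least closely related of the three.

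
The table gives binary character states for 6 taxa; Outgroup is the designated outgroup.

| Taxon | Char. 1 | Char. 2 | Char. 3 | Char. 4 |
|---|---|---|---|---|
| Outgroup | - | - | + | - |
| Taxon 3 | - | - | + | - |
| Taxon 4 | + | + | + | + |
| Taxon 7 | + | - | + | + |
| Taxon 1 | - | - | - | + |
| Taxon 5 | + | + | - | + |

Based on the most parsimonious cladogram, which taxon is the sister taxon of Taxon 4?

Character polarity is set by the outgroup: the derived state is whichever differs from the outgroup's state, so for Char. 3 the derived state is '-', and for the remaining characters it is '+'.
Char. 1 (derived state '+') is shared by Taxon 4, Taxon 5, and Taxon 7 — a synapomorphy uniting that clade.
Only Taxon 4 and Taxon 5 show the derived state '+' for Char. 2, supporting them as a clade.
Char. 3 groups Taxon 1 and Taxon 5, which is incompatible with the clades supported by the remaining characters; treating it as convergent (homoplasy) costs fewer steps than any alternative tree.
Char. 4 (derived state '+') is shared by Taxon 1, Taxon 4, Taxon 5, and Taxon 7 — a synapomorphy uniting that clade.
Most parsimonious ingroup topology: (Taxon 3,(((Taxon 4,Taxon 5),Taxon 7),Taxon 1)).
Taxon 4 and Taxon 5 form a cherry on this tree, so they are sister taxa.

Taxon 5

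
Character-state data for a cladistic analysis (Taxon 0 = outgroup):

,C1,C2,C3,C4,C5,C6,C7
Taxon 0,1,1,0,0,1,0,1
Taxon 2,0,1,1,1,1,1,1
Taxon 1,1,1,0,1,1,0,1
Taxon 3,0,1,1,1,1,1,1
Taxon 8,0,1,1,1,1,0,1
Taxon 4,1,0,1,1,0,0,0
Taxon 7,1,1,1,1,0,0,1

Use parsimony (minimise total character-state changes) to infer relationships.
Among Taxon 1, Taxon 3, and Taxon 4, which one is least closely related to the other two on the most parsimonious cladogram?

Character polarity is set by the outgroup: the derived state is whichever differs from the outgroup's state, so for C1, C2, C5, C7 the derived state is '0', and for the remaining characters it is '1'.
C1: derived state '0' in Taxon 2, Taxon 3, and Taxon 8 only — synapomorphy for {Taxon 2, Taxon 3, Taxon 8}.
C2: derived state '0' in Taxon 4 only — an autapomorphy, so it tells us nothing about relationships among taxa.
Only Taxon 2, Taxon 3, Taxon 4, Taxon 7, and Taxon 8 show the derived state '1' for C3, supporting them as a clade.
All ingroup taxa share the derived state '1' for C4; it defines the ingroup but does not resolve relationships within it.
C5 (derived state '0') is shared by Taxon 4 and Taxon 7 — a synapomorphy uniting that clade.
Only Taxon 2 and Taxon 3 show the derived state '1' for C6, supporting them as a clade.
C7 (derived state '0') is unique to Taxon 4 (autapomorphy; uninformative for grouping).
Most parsimonious ingroup topology: ((((Taxon 2,Taxon 3),Taxon 8),(Taxon 4,Taxon 7)),Taxon 1).
Taxon 3 and Taxon 4 share a more recent common ancestor with each other than either does with Taxon 1, so Taxon 1 is the least closely related of the three.

Taxon 1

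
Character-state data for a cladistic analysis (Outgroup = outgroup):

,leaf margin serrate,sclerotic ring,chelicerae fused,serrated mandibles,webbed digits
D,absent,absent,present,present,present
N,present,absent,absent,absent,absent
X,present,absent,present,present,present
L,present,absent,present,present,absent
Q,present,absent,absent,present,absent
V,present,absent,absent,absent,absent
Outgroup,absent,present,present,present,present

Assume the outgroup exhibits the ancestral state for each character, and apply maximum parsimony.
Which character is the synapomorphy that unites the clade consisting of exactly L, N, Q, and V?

Character polarity is set by the outgroup: the derived state is whichever differs from the outgroup's state, so for sclerotic ring, chelicerae fused, serrated mandibles, webbed digits the derived state is 'absent', and for the remaining characters it is 'present'.
Only L, N, Q, V, and X show the derived state 'present' for leaf margin serrate, supporting them as a clade.
sclerotic ring (derived state 'absent') is shared by all ingroup taxa — unites the whole ingroup.
chelicerae fused (derived state 'absent') is shared by N, Q, and V — a synapomorphy uniting that clade.
serrated mandibles: derived state 'absent' in N and V only — synapomorphy for {N, V}.
Only L, N, Q, and V show the derived state 'absent' for webbed digits, supporting them as a clade.
Most parsimonious ingroup topology: (D,(X,(((N,V),Q),L))).
The clade {L, N, Q, V} is supported by webbed digits: its derived state 'absent' occurs in exactly those taxa and in no other taxon (including the outgroup).

webbed digits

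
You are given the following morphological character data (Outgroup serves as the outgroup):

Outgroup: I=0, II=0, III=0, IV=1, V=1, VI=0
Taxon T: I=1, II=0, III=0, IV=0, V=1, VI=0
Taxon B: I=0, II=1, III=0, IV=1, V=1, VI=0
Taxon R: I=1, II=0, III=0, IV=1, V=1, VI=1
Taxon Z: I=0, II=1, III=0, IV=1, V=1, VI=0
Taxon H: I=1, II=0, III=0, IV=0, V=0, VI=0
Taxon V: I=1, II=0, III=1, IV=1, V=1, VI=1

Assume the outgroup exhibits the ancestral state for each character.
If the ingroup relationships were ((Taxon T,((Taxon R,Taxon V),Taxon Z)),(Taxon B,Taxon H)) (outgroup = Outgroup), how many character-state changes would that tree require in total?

Map each character onto ((Taxon T,((Taxon R,Taxon V),Taxon Z)),(Taxon B,Taxon H)) (rooted by Outgroup) and count the minimum state changes it requires (Fitch parsimony):
I: 3; II: 2; III: 1; IV: 2; V: 1; VI: 1.
Total tree length = 10.

10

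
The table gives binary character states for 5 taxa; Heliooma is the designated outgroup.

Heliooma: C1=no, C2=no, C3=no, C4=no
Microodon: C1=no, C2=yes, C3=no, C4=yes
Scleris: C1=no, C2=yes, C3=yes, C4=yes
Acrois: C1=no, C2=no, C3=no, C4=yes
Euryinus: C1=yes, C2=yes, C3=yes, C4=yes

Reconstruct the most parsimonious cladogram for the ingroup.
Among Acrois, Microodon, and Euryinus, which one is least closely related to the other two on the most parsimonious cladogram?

The outgroup has state 'no' for every character, so 'yes' is the derived state throughout.
C1: derived state 'yes' in Euryinus only — an autapomorphy, so it tells us nothing about relationships among taxa.
C2: derived state 'yes' in Euryinus, Microodon, and Scleris only — synapomorphy for {Euryinus, Microodon, Scleris}.
C3: derived state 'yes' in Euryinus and Scleris only — synapomorphy for {Euryinus, Scleris}.
C4 (derived state 'yes') is shared by all ingroup taxa — unites the whole ingroup.
Most parsimonious ingroup topology: ((Microodon,(Scleris,Euryinus)),Acrois).
Microodon and Euryinus share a more recent common ancestor with each other than either does with Acrois, so Acrois is the least closely related of the three.

Acrois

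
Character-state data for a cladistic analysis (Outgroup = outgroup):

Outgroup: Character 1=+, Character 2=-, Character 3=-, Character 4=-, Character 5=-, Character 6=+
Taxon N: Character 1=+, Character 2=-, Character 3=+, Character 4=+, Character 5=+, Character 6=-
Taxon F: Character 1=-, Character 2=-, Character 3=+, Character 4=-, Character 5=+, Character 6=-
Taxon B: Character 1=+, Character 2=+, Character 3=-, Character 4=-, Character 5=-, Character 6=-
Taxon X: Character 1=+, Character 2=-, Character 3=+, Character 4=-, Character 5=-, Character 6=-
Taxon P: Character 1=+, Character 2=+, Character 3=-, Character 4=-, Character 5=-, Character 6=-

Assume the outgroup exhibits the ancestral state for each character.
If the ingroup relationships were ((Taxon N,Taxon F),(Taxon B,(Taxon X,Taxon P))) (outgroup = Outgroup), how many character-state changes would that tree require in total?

8

Map each character onto ((Taxon N,Taxon F),(Taxon B,(Taxon X,Taxon P))) (rooted by Outgroup) and count the minimum state changes it requires (Fitch parsimony):
Character 1: 1; Character 2: 2; Character 3: 2; Character 4: 1; Character 5: 1; Character 6: 1.
Total tree length = 8.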